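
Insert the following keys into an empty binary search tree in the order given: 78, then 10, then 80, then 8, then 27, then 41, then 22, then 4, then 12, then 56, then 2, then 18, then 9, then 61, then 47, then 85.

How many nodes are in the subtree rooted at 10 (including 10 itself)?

13

78: root
10: left child of 78 (depth 1)
80: right child of 78 (depth 1)
8: left child of 10 (depth 2)
27: right child of 10 (depth 2)
41: right child of 27 (depth 3)
22: left child of 27 (depth 3)
4: left child of 8 (depth 3)
12: left child of 22 (depth 4)
56: right child of 41 (depth 4)
2: left child of 4 (depth 4)
18: right child of 12 (depth 5)
9: right child of 8 (depth 3)
61: right child of 56 (depth 5)
47: left child of 56 (depth 5)
85: right child of 80 (depth 2)

Subtree rooted at 10 contains: 10, 8, 4, 2, 9, 27, 22, 12, 18, 41, 56, 47, 61 — 13 nodes.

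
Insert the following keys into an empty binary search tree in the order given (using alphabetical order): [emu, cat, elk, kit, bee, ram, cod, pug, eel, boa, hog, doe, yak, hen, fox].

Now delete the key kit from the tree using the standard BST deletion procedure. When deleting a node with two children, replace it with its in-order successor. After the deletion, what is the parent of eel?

cod

emu: root
cat: left child of emu (depth 1)
elk: right child of cat (depth 2)
kit: right child of emu (depth 1)
bee: left child of cat (depth 2)
ram: right child of kit (depth 2)
cod: left child of elk (depth 3)
pug: left child of ram (depth 3)
eel: right child of cod (depth 4)
boa: right child of bee (depth 3)
hog: left child of kit (depth 2)
doe: left child of eel (depth 5)
yak: right child of ram (depth 3)
hen: left child of hog (depth 3)
fox: left child of hen (depth 4)

Delete kit (two children — replace with in-order successor).
After deletion, eel's parent is cod.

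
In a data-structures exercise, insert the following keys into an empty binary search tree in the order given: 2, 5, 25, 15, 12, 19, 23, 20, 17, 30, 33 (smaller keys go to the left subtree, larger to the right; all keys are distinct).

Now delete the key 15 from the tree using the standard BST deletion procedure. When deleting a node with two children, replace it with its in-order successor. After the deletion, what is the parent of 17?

Resulting structure (node: left, right):
  2: L=–, R=5
  5: L=–, R=25
  25: L=15, R=30
  15: L=12, R=19
  12: L=–, R=–
  19: L=17, R=23
  23: L=20, R=–
  20: L=–, R=–
  17: L=–, R=–
  30: L=–, R=33
  33: L=–, R=–

Delete 15 (two children — replace with in-order successor).
After deletion, 17's parent is 25.

25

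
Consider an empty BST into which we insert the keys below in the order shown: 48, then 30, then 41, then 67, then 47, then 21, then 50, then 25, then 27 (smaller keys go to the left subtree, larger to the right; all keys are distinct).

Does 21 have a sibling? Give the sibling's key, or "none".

41

Insert 48: tree is empty, so 48 becomes the root.
Insert 30: 30 < 48 → go left. Place as left child of 48.
Insert 41: 41 < 48 → go left; 41 > 30 → go right. Place as right child of 30.
Insert 67: 67 > 48 → go right. Place as right child of 48.
Insert 47: 47 < 48 → go left; 47 > 30 → go right; 47 > 41 → go right. Place as right child of 41.
Insert 21: 21 < 48 → go left; 21 < 30 → go left. Place as left child of 30.
Insert 50: 50 > 48 → go right; 50 < 67 → go left. Place as left child of 67.
Insert 25: 25 < 48 → go left; 25 < 30 → go left; 25 > 21 → go right. Place as right child of 21.
Insert 27: 27 < 48 → go left; 27 < 30 → go left; 27 > 21 → go right; 27 > 25 → go right. Place as right child of 25.

21's parent is 30; the other child of 30 is 41.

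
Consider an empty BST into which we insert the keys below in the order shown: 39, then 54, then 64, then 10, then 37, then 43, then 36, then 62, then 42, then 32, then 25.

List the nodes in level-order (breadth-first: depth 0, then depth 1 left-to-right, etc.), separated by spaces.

39 10 54 37 43 64 36 42 62 32 25

Insert 39: tree is empty, so 39 becomes the root.
Insert 54: 54 > 39 → go right. Place as right child of 39.
Insert 64: 64 > 39 → go right; 64 > 54 → go right. Place as right child of 54.
Insert 10: 10 < 39 → go left. Place as left child of 39.
Insert 37: 37 < 39 → go left; 37 > 10 → go right. Place as right child of 10.
Insert 43: 43 > 39 → go right; 43 < 54 → go left. Place as left child of 54.
Insert 36: 36 < 39 → go left; 36 > 10 → go right; 36 < 37 → go left. Place as left child of 37.
Insert 62: 62 > 39 → go right; 62 > 54 → go right; 62 < 64 → go left. Place as left child of 64.
Insert 42: 42 > 39 → go right; 42 < 54 → go left; 42 < 43 → go left. Place as left child of 43.
Insert 32: 32 < 39 → go left; 32 > 10 → go right; 32 < 37 → go left; 32 < 36 → go left. Place as left child of 36.
Insert 25: 25 < 39 → go left; 25 > 10 → go right; 25 < 37 → go left; 25 < 36 → go left; 25 < 32 → go left. Place as left child of 32.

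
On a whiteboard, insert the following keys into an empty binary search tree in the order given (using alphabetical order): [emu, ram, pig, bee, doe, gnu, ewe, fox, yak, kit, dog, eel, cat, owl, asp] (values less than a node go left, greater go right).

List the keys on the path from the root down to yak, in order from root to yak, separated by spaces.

emu: root
ram: right child of emu (depth 1)
pig: left child of ram (depth 2)
bee: left child of emu (depth 1)
doe: right child of bee (depth 2)
gnu: left child of pig (depth 3)
ewe: left child of gnu (depth 4)
fox: right child of ewe (depth 5)
yak: right child of ram (depth 2)
kit: right child of gnu (depth 4)
dog: right child of doe (depth 3)
eel: right child of dog (depth 4)
cat: left child of doe (depth 3)
owl: right child of kit (depth 5)
asp: left child of bee (depth 2)

emu ram yak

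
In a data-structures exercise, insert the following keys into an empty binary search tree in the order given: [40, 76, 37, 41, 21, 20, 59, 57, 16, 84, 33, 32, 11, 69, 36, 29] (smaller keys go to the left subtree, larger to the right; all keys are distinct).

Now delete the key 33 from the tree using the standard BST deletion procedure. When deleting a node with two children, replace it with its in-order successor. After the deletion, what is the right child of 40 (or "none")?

Insert 40: tree is empty, so 40 becomes the root.
Insert 76: 76 > 40 → go right. Place as right child of 40.
Insert 37: 37 < 40 → go left. Place as left child of 40.
Insert 41: 41 > 40 → go right; 41 < 76 → go left. Place as left child of 76.
Insert 21: 21 < 40 → go left; 21 < 37 → go left. Place as left child of 37.
Insert 20: 20 < 40 → go left; 20 < 37 → go left; 20 < 21 → go left. Place as left child of 21.
Insert 59: 59 > 40 → go right; 59 < 76 → go left; 59 > 41 → go right. Place as right child of 41.
Insert 57: 57 > 40 → go right; 57 < 76 → go left; 57 > 41 → go right; 57 < 59 → go left. Place as left child of 59.
Insert 16: 16 < 40 → go left; 16 < 37 → go left; 16 < 21 → go left; 16 < 20 → go left. Place as left child of 20.
Insert 84: 84 > 40 → go right; 84 > 76 → go right. Place as right child of 76.
Insert 33: 33 < 40 → go left; 33 < 37 → go left; 33 > 21 → go right. Place as right child of 21.
Insert 32: 32 < 40 → go left; 32 < 37 → go left; 32 > 21 → go right; 32 < 33 → go left. Place as left child of 33.
Insert 11: 11 < 40 → go left; 11 < 37 → go left; 11 < 21 → go left; 11 < 20 → go left; 11 < 16 → go left. Place as left child of 16.
Insert 69: 69 > 40 → go right; 69 < 76 → go left; 69 > 41 → go right; 69 > 59 → go right. Place as right child of 59.
Insert 36: 36 < 40 → go left; 36 < 37 → go left; 36 > 21 → go right; 36 > 33 → go right. Place as right child of 33.
Insert 29: 29 < 40 → go left; 29 < 37 → go left; 29 > 21 → go right; 29 < 33 → go left; 29 < 32 → go left. Place as left child of 32.

Delete 33 (two children — replace with in-order successor).
After deletion, 40's right child: 76.

76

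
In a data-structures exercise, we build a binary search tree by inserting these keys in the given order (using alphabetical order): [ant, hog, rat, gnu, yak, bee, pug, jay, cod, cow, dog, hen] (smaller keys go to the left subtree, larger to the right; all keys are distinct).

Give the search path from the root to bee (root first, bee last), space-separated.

ant hog gnu bee

ant: root
hog: right child of ant (depth 1)
rat: right child of hog (depth 2)
gnu: left child of hog (depth 2)
yak: right child of rat (depth 3)
bee: left child of gnu (depth 3)
pug: left child of rat (depth 3)
jay: left child of pug (depth 4)
cod: right child of bee (depth 4)
cow: right child of cod (depth 5)
dog: right child of cow (depth 6)
hen: right child of gnu (depth 3)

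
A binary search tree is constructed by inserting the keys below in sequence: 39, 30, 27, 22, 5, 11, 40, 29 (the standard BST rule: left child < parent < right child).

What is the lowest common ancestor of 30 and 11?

Insert 39: tree is empty, so 39 becomes the root.
Insert 30: 30 < 39 → go left. Place as left child of 39.
Insert 27: 27 < 39 → go left; 27 < 30 → go left. Place as left child of 30.
Insert 22: 22 < 39 → go left; 22 < 30 → go left; 22 < 27 → go left. Place as left child of 27.
Insert 5: 5 < 39 → go left; 5 < 30 → go left; 5 < 27 → go left; 5 < 22 → go left. Place as left child of 22.
Insert 11: 11 < 39 → go left; 11 < 30 → go left; 11 < 27 → go left; 11 < 22 → go left; 11 > 5 → go right. Place as right child of 5.
Insert 40: 40 > 39 → go right. Place as right child of 39.
Insert 29: 29 < 39 → go left; 29 < 30 → go left; 29 > 27 → go right. Place as right child of 27.

Path to 30: 39 → 30
Path to 11: 39 → 30 → 27 → 22 → 5 → 11
30 lies on both paths and is an ancestor of the other node.

30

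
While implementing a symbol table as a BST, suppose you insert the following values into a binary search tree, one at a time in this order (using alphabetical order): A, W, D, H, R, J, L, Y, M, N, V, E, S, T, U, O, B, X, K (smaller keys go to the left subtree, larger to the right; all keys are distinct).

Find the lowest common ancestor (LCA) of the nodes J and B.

D

Resulting structure (node: left, right):
  A: L=–, R=W
  W: L=D, R=Y
  D: L=B, R=H
  H: L=E, R=R
  R: L=J, R=V
  J: L=–, R=L
  L: L=K, R=M
  Y: L=X, R=–
  M: L=–, R=N
  N: L=–, R=O
  V: L=S, R=–
  E: L=–, R=–
  S: L=–, R=T
  T: L=–, R=U
  U: L=–, R=–
  O: L=–, R=–
  B: L=–, R=–
  X: L=–, R=–
  K: L=–, R=–

Path to J: A → W → D → H → R → J
Path to B: A → W → D → B
The paths share a prefix ending at D, then split left and right.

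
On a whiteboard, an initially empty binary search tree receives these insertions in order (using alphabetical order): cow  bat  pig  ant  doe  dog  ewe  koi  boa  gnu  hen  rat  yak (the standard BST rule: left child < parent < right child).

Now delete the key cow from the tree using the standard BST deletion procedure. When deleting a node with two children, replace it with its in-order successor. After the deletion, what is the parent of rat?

pig

Resulting structure (node: left, right):
  cow: L=bat, R=pig
  bat: L=ant, R=boa
  pig: L=doe, R=rat
  ant: L=–, R=–
  doe: L=–, R=dog
  dog: L=–, R=ewe
  ewe: L=–, R=koi
  koi: L=gnu, R=–
  boa: L=–, R=–
  gnu: L=–, R=hen
  hen: L=–, R=–
  rat: L=–, R=yak
  yak: L=–, R=–

Delete cow (two children — replace with in-order successor).
After deletion, rat's parent is pig.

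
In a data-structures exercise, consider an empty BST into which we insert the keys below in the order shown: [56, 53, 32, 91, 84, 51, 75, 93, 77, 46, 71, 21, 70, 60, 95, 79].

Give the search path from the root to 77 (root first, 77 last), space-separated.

56 91 84 75 77

56: root
53: left child of 56 (depth 1)
32: left child of 53 (depth 2)
91: right child of 56 (depth 1)
84: left child of 91 (depth 2)
51: right child of 32 (depth 3)
75: left child of 84 (depth 3)
93: right child of 91 (depth 2)
77: right child of 75 (depth 4)
46: left child of 51 (depth 4)
71: left child of 75 (depth 4)
21: left child of 32 (depth 3)
70: left child of 71 (depth 5)
60: left child of 70 (depth 6)
95: right child of 93 (depth 3)
79: right child of 77 (depth 5)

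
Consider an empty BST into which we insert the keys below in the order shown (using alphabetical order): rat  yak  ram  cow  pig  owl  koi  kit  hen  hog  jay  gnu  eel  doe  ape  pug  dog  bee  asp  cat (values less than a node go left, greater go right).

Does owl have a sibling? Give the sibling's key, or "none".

rat: root
yak: right child of rat (depth 1)
ram: left child of rat (depth 1)
cow: left child of ram (depth 2)
pig: right child of cow (depth 3)
owl: left child of pig (depth 4)
koi: left child of owl (depth 5)
kit: left child of koi (depth 6)
hen: left child of kit (depth 7)
hog: right child of hen (depth 8)
jay: right child of hog (depth 9)
gnu: left child of hen (depth 8)
eel: left child of gnu (depth 9)
doe: left child of eel (depth 10)
ape: left child of cow (depth 3)
pug: right child of pig (depth 4)
dog: right child of doe (depth 11)
bee: right child of ape (depth 4)
asp: left child of bee (depth 5)
cat: right child of bee (depth 5)

owl's parent is pig; the other child of pig is pug.

pug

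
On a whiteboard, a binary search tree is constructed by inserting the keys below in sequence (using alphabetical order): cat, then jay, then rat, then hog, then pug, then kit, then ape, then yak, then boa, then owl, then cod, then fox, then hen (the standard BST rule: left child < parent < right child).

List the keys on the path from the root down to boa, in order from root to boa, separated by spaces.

cat ape boa

cat: root
jay: right child of cat (depth 1)
rat: right child of jay (depth 2)
hog: left child of jay (depth 2)
pug: left child of rat (depth 3)
kit: left child of pug (depth 4)
ape: left child of cat (depth 1)
yak: right child of rat (depth 3)
boa: right child of ape (depth 2)
owl: right child of kit (depth 5)
cod: left child of hog (depth 3)
fox: right child of cod (depth 4)
hen: right child of fox (depth 5)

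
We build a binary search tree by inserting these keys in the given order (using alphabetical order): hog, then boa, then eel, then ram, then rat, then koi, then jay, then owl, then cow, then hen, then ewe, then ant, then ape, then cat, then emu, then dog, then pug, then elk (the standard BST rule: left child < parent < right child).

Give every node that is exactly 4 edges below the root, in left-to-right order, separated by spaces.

Insert hog: tree is empty, so hog becomes the root.
Insert boa: boa < hog → go left. Place as left child of hog.
Insert eel: eel < hog → go left; eel > boa → go right. Place as right child of boa.
Insert ram: ram > hog → go right. Place as right child of hog.
Insert rat: rat > hog → go right; rat > ram → go right. Place as right child of ram.
Insert koi: koi > hog → go right; koi < ram → go left. Place as left child of ram.
Insert jay: jay > hog → go right; jay < ram → go left; jay < koi → go left. Place as left child of koi.
Insert owl: owl > hog → go right; owl < ram → go left; owl > koi → go right. Place as right child of koi.
Insert cow: cow < hog → go left; cow > boa → go right; cow < eel → go left. Place as left child of eel.
Insert hen: hen < hog → go left; hen > boa → go right; hen > eel → go right. Place as right child of eel.
Insert ewe: ewe < hog → go left; ewe > boa → go right; ewe > eel → go right; ewe < hen → go left. Place as left child of hen.
Insert ant: ant < hog → go left; ant < boa → go left. Place as left child of boa.
Insert ape: ape < hog → go left; ape < boa → go left; ape > ant → go right. Place as right child of ant.
Insert cat: cat < hog → go left; cat > boa → go right; cat < eel → go left; cat < cow → go left. Place as left child of cow.
Insert emu: emu < hog → go left; emu > boa → go right; emu > eel → go right; emu < hen → go left; emu < ewe → go left. Place as left child of ewe.
Insert dog: dog < hog → go left; dog > boa → go right; dog < eel → go left; dog > cow → go right. Place as right child of cow.
Insert pug: pug > hog → go right; pug < ram → go left; pug > koi → go right; pug > owl → go right. Place as right child of owl.
Insert elk: elk < hog → go left; elk > boa → go right; elk > eel → go right; elk < hen → go left; elk < ewe → go left; elk < emu → go left. Place as left child of emu.

cat dog ewe pug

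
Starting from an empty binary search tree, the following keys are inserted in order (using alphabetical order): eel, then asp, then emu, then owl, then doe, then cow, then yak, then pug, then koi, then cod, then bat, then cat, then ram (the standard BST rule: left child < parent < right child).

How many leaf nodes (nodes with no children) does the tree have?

eel: root
asp: left child of eel (depth 1)
emu: right child of eel (depth 1)
owl: right child of emu (depth 2)
doe: right child of asp (depth 2)
cow: left child of doe (depth 3)
yak: right child of owl (depth 3)
pug: left child of yak (depth 4)
koi: left child of owl (depth 3)
cod: left child of cow (depth 4)
bat: left child of cod (depth 5)
cat: right child of bat (depth 6)
ram: right child of pug (depth 5)

Leaves: cat, koi, ram — 3 in total.

3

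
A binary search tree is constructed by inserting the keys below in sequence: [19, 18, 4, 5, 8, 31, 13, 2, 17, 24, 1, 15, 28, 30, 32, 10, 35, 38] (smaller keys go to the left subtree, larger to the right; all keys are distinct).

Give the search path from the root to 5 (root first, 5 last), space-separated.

19 18 4 5

Insert 19: tree is empty, so 19 becomes the root.
Insert 18: 18 < 19 → go left. Place as left child of 19.
Insert 4: 4 < 19 → go left; 4 < 18 → go left. Place as left child of 18.
Insert 5: 5 < 19 → go left; 5 < 18 → go left; 5 > 4 → go right. Place as right child of 4.
Insert 8: 8 < 19 → go left; 8 < 18 → go left; 8 > 4 → go right; 8 > 5 → go right. Place as right child of 5.
Insert 31: 31 > 19 → go right. Place as right child of 19.
Insert 13: 13 < 19 → go left; 13 < 18 → go left; 13 > 4 → go right; 13 > 5 → go right; 13 > 8 → go right. Place as right child of 8.
Insert 2: 2 < 19 → go left; 2 < 18 → go left; 2 < 4 → go left. Place as left child of 4.
Insert 17: 17 < 19 → go left; 17 < 18 → go left; 17 > 4 → go right; 17 > 5 → go right; 17 > 8 → go right; 17 > 13 → go right. Place as right child of 13.
Insert 24: 24 > 19 → go right; 24 < 31 → go left. Place as left child of 31.
Insert 1: 1 < 19 → go left; 1 < 18 → go left; 1 < 4 → go left; 1 < 2 → go left. Place as left child of 2.
Insert 15: 15 < 19 → go left; 15 < 18 → go left; 15 > 4 → go right; 15 > 5 → go right; 15 > 8 → go right; 15 > 13 → go right; 15 < 17 → go left. Place as left child of 17.
Insert 28: 28 > 19 → go right; 28 < 31 → go left; 28 > 24 → go right. Place as right child of 24.
Insert 30: 30 > 19 → go right; 30 < 31 → go left; 30 > 24 → go right; 30 > 28 → go right. Place as right child of 28.
Insert 32: 32 > 19 → go right; 32 > 31 → go right. Place as right child of 31.
Insert 10: 10 < 19 → go left; 10 < 18 → go left; 10 > 4 → go right; 10 > 5 → go right; 10 > 8 → go right; 10 < 13 → go left. Place as left child of 13.
Insert 35: 35 > 19 → go right; 35 > 31 → go right; 35 > 32 → go right. Place as right child of 32.
Insert 38: 38 > 19 → go right; 38 > 31 → go right; 38 > 32 → go right; 38 > 35 → go right. Place as right child of 35.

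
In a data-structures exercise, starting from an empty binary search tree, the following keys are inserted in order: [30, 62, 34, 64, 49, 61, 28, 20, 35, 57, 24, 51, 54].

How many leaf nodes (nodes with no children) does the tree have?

30: root
62: right child of 30 (depth 1)
34: left child of 62 (depth 2)
64: right child of 62 (depth 2)
49: right child of 34 (depth 3)
61: right child of 49 (depth 4)
28: left child of 30 (depth 1)
20: left child of 28 (depth 2)
35: left child of 49 (depth 4)
57: left child of 61 (depth 5)
24: right child of 20 (depth 3)
51: left child of 57 (depth 6)
54: right child of 51 (depth 7)

Leaves: 24, 35, 54, 64 — 4 in total.

4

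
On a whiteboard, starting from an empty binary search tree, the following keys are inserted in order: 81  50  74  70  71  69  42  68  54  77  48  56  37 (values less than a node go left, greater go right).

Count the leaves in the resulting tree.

Insert 81: tree is empty, so 81 becomes the root.
Insert 50: 50 < 81 → go left. Place as left child of 81.
Insert 74: 74 < 81 → go left; 74 > 50 → go right. Place as right child of 50.
Insert 70: 70 < 81 → go left; 70 > 50 → go right; 70 < 74 → go left. Place as left child of 74.
Insert 71: 71 < 81 → go left; 71 > 50 → go right; 71 < 74 → go left; 71 > 70 → go right. Place as right child of 70.
Insert 69: 69 < 81 → go left; 69 > 50 → go right; 69 < 74 → go left; 69 < 70 → go left. Place as left child of 70.
Insert 42: 42 < 81 → go left; 42 < 50 → go left. Place as left child of 50.
Insert 68: 68 < 81 → go left; 68 > 50 → go right; 68 < 74 → go left; 68 < 70 → go left; 68 < 69 → go left. Place as left child of 69.
Insert 54: 54 < 81 → go left; 54 > 50 → go right; 54 < 74 → go left; 54 < 70 → go left; 54 < 69 → go left; 54 < 68 → go left. Place as left child of 68.
Insert 77: 77 < 81 → go left; 77 > 50 → go right; 77 > 74 → go right. Place as right child of 74.
Insert 48: 48 < 81 → go left; 48 < 50 → go left; 48 > 42 → go right. Place as right child of 42.
Insert 56: 56 < 81 → go left; 56 > 50 → go right; 56 < 74 → go left; 56 < 70 → go left; 56 < 69 → go left; 56 < 68 → go left; 56 > 54 → go right. Place as right child of 54.
Insert 37: 37 < 81 → go left; 37 < 50 → go left; 37 < 42 → go left. Place as left child of 42.

Leaves: 37, 48, 56, 71, 77 — 5 in total.

5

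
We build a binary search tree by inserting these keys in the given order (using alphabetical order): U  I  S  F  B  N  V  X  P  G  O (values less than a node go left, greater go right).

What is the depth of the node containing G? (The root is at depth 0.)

Insert U: tree is empty, so U becomes the root.
Insert I: I < U → go left. Place as left child of U.
Insert S: S < U → go left; S > I → go right. Place as right child of I.
Insert F: F < U → go left; F < I → go left. Place as left child of I.
Insert B: B < U → go left; B < I → go left; B < F → go left. Place as left child of F.
Insert N: N < U → go left; N > I → go right; N < S → go left. Place as left child of S.
Insert V: V > U → go right. Place as right child of U.
Insert X: X > U → go right; X > V → go right. Place as right child of V.
Insert P: P < U → go left; P > I → go right; P < S → go left; P > N → go right. Place as right child of N.
Insert G: G < U → go left; G < I → go left; G > F → go right. Place as right child of F.
Insert O: O < U → go left; O > I → go right; O < S → go left; O > N → go right; O < P → go left. Place as left child of P.

Path to G: U → I → F → G, which is 3 edges.

3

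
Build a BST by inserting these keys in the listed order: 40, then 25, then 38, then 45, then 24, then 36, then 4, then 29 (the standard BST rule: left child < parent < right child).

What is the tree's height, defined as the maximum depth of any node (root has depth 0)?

Resulting structure (node: left, right):
  40: L=25, R=45
  25: L=24, R=38
  38: L=36, R=–
  45: L=–, R=–
  24: L=4, R=–
  36: L=29, R=–
  4: L=–, R=–
  29: L=–, R=–

The deepest node is 29 at depth 4.

4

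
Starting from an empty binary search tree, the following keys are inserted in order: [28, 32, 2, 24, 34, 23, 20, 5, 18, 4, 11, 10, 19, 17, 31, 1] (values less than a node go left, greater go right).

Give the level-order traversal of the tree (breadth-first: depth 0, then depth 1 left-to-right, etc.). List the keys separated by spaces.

Resulting structure (node: left, right):
  28: L=2, R=32
  32: L=31, R=34
  2: L=1, R=24
  24: L=23, R=–
  34: L=–, R=–
  23: L=20, R=–
  20: L=5, R=–
  5: L=4, R=18
  18: L=11, R=19
  4: L=–, R=–
  11: L=10, R=17
  10: L=–, R=–
  19: L=–, R=–
  17: L=–, R=–
  31: L=–, R=–
  1: L=–, R=–

28 2 32 1 24 31 34 23 20 5 4 18 11 19 10 17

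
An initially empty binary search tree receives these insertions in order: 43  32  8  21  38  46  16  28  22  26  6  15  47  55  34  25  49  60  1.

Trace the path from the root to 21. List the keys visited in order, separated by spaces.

43 32 8 21

Insert 43: tree is empty, so 43 becomes the root.
Insert 32: 32 < 43 → go left. Place as left child of 43.
Insert 8: 8 < 43 → go left; 8 < 32 → go left. Place as left child of 32.
Insert 21: 21 < 43 → go left; 21 < 32 → go left; 21 > 8 → go right. Place as right child of 8.
Insert 38: 38 < 43 → go left; 38 > 32 → go right. Place as right child of 32.
Insert 46: 46 > 43 → go right. Place as right child of 43.
Insert 16: 16 < 43 → go left; 16 < 32 → go left; 16 > 8 → go right; 16 < 21 → go left. Place as left child of 21.
Insert 28: 28 < 43 → go left; 28 < 32 → go left; 28 > 8 → go right; 28 > 21 → go right. Place as right child of 21.
Insert 22: 22 < 43 → go left; 22 < 32 → go left; 22 > 8 → go right; 22 > 21 → go right; 22 < 28 → go left. Place as left child of 28.
Insert 26: 26 < 43 → go left; 26 < 32 → go left; 26 > 8 → go right; 26 > 21 → go right; 26 < 28 → go left; 26 > 22 → go right. Place as right child of 22.
Insert 6: 6 < 43 → go left; 6 < 32 → go left; 6 < 8 → go left. Place as left child of 8.
Insert 15: 15 < 43 → go left; 15 < 32 → go left; 15 > 8 → go right; 15 < 21 → go left; 15 < 16 → go left. Place as left child of 16.
Insert 47: 47 > 43 → go right; 47 > 46 → go right. Place as right child of 46.
Insert 55: 55 > 43 → go right; 55 > 46 → go right; 55 > 47 → go right. Place as right child of 47.
Insert 34: 34 < 43 → go left; 34 > 32 → go right; 34 < 38 → go left. Place as left child of 38.
Insert 25: 25 < 43 → go left; 25 < 32 → go left; 25 > 8 → go right; 25 > 21 → go right; 25 < 28 → go left; 25 > 22 → go right; 25 < 26 → go left. Place as left child of 26.
Insert 49: 49 > 43 → go right; 49 > 46 → go right; 49 > 47 → go right; 49 < 55 → go left. Place as left child of 55.
Insert 60: 60 > 43 → go right; 60 > 46 → go right; 60 > 47 → go right; 60 > 55 → go right. Place as right child of 55.
Insert 1: 1 < 43 → go left; 1 < 32 → go left; 1 < 8 → go left; 1 < 6 → go left. Place as left child of 6.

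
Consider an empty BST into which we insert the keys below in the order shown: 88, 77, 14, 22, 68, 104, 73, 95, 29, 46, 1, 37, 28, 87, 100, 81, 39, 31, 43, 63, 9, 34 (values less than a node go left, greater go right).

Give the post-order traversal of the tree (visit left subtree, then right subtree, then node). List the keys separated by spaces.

9 1 28 34 31 43 39 37 63 46 29 73 68 22 14 81 87 77 100 95 104 88

88: root
77: left child of 88 (depth 1)
14: left child of 77 (depth 2)
22: right child of 14 (depth 3)
68: right child of 22 (depth 4)
104: right child of 88 (depth 1)
73: right child of 68 (depth 5)
95: left child of 104 (depth 2)
29: left child of 68 (depth 5)
46: right child of 29 (depth 6)
1: left child of 14 (depth 3)
37: left child of 46 (depth 7)
28: left child of 29 (depth 6)
87: right child of 77 (depth 2)
100: right child of 95 (depth 3)
81: left child of 87 (depth 3)
39: right child of 37 (depth 8)
31: left child of 37 (depth 8)
43: right child of 39 (depth 9)
63: right child of 46 (depth 7)
9: right child of 1 (depth 4)
34: right child of 31 (depth 9)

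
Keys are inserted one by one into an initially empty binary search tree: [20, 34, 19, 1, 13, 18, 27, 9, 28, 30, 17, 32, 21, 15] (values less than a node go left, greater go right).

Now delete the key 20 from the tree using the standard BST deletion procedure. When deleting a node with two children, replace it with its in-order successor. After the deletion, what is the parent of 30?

28

20: root
34: right child of 20 (depth 1)
19: left child of 20 (depth 1)
1: left child of 19 (depth 2)
13: right child of 1 (depth 3)
18: right child of 13 (depth 4)
27: left child of 34 (depth 2)
9: left child of 13 (depth 4)
28: right child of 27 (depth 3)
30: right child of 28 (depth 4)
17: left child of 18 (depth 5)
32: right child of 30 (depth 5)
21: left child of 27 (depth 3)
15: left child of 17 (depth 6)

Delete 20 (two children — replace with in-order successor).
After deletion, 30's parent is 28.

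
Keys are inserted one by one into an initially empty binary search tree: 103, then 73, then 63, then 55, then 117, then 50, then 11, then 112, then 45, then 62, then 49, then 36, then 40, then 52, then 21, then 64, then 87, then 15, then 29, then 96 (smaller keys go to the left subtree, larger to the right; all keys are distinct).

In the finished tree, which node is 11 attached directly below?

Insert 103: tree is empty, so 103 becomes the root.
Insert 73: 73 < 103 → go left. Place as left child of 103.
Insert 63: 63 < 103 → go left; 63 < 73 → go left. Place as left child of 73.
Insert 55: 55 < 103 → go left; 55 < 73 → go left; 55 < 63 → go left. Place as left child of 63.
Insert 117: 117 > 103 → go right. Place as right child of 103.
Insert 50: 50 < 103 → go left; 50 < 73 → go left; 50 < 63 → go left; 50 < 55 → go left. Place as left child of 55.
Insert 11: 11 < 103 → go left; 11 < 73 → go left; 11 < 63 → go left; 11 < 55 → go left; 11 < 50 → go left. Place as left child of 50.
Insert 112: 112 > 103 → go right; 112 < 117 → go left. Place as left child of 117.
Insert 45: 45 < 103 → go left; 45 < 73 → go left; 45 < 63 → go left; 45 < 55 → go left; 45 < 50 → go left; 45 > 11 → go right. Place as right child of 11.
Insert 62: 62 < 103 → go left; 62 < 73 → go left; 62 < 63 → go left; 62 > 55 → go right. Place as right child of 55.
Insert 49: 49 < 103 → go left; 49 < 73 → go left; 49 < 63 → go left; 49 < 55 → go left; 49 < 50 → go left; 49 > 11 → go right; 49 > 45 → go right. Place as right child of 45.
Insert 36: 36 < 103 → go left; 36 < 73 → go left; 36 < 63 → go left; 36 < 55 → go left; 36 < 50 → go left; 36 > 11 → go right; 36 < 45 → go left. Place as left child of 45.
Insert 40: 40 < 103 → go left; 40 < 73 → go left; 40 < 63 → go left; 40 < 55 → go left; 40 < 50 → go left; 40 > 11 → go right; 40 < 45 → go left; 40 > 36 → go right. Place as right child of 36.
Insert 52: 52 < 103 → go left; 52 < 73 → go left; 52 < 63 → go left; 52 < 55 → go left; 52 > 50 → go right. Place as right child of 50.
Insert 21: 21 < 103 → go left; 21 < 73 → go left; 21 < 63 → go left; 21 < 55 → go left; 21 < 50 → go left; 21 > 11 → go right; 21 < 45 → go left; 21 < 36 → go left. Place as left child of 36.
Insert 64: 64 < 103 → go left; 64 < 73 → go left; 64 > 63 → go right. Place as right child of 63.
Insert 87: 87 < 103 → go left; 87 > 73 → go right. Place as right child of 73.
Insert 15: 15 < 103 → go left; 15 < 73 → go left; 15 < 63 → go left; 15 < 55 → go left; 15 < 50 → go left; 15 > 11 → go right; 15 < 45 → go left; 15 < 36 → go left; 15 < 21 → go left. Place as left child of 21.
Insert 29: 29 < 103 → go left; 29 < 73 → go left; 29 < 63 → go left; 29 < 55 → go left; 29 < 50 → go left; 29 > 11 → go right; 29 < 45 → go left; 29 < 36 → go left; 29 > 21 → go right. Place as right child of 21.
Insert 96: 96 < 103 → go left; 96 > 73 → go right; 96 > 87 → go right. Place as right child of 87.

50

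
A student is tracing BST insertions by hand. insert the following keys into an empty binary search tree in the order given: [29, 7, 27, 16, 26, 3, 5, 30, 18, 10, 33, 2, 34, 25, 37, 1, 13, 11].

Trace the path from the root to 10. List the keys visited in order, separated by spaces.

29: root
7: left child of 29 (depth 1)
27: right child of 7 (depth 2)
16: left child of 27 (depth 3)
26: right child of 16 (depth 4)
3: left child of 7 (depth 2)
5: right child of 3 (depth 3)
30: right child of 29 (depth 1)
18: left child of 26 (depth 5)
10: left child of 16 (depth 4)
33: right child of 30 (depth 2)
2: left child of 3 (depth 3)
34: right child of 33 (depth 3)
25: right child of 18 (depth 6)
37: right child of 34 (depth 4)
1: left child of 2 (depth 4)
13: right child of 10 (depth 5)
11: left child of 13 (depth 6)

29 7 27 16 10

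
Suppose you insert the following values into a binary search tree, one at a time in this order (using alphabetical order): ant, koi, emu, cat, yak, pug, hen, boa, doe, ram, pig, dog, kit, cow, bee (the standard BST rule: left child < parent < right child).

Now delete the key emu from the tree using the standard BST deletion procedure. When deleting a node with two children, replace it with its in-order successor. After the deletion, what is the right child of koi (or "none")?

yak

ant: root
koi: right child of ant (depth 1)
emu: left child of koi (depth 2)
cat: left child of emu (depth 3)
yak: right child of koi (depth 2)
pug: left child of yak (depth 3)
hen: right child of emu (depth 3)
boa: left child of cat (depth 4)
doe: right child of cat (depth 4)
ram: right child of pug (depth 4)
pig: left child of pug (depth 4)
dog: right child of doe (depth 5)
kit: right child of hen (depth 4)
cow: left child of doe (depth 5)
bee: left child of boa (depth 5)

Delete emu (two children — replace with in-order successor).
After deletion, koi's right child: yak.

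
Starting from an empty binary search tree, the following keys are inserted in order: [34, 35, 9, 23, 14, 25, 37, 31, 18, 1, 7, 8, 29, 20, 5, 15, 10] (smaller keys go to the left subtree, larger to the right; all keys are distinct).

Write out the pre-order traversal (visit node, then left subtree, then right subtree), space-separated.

Resulting structure (node: left, right):
  34: L=9, R=35
  35: L=–, R=37
  9: L=1, R=23
  23: L=14, R=25
  14: L=10, R=18
  25: L=–, R=31
  37: L=–, R=–
  31: L=29, R=–
  18: L=15, R=20
  1: L=–, R=7
  7: L=5, R=8
  8: L=–, R=–
  29: L=–, R=–
  20: L=–, R=–
  5: L=–, R=–
  15: L=–, R=–
  10: L=–, R=–

34 9 1 7 5 8 23 14 10 18 15 20 25 31 29 35 37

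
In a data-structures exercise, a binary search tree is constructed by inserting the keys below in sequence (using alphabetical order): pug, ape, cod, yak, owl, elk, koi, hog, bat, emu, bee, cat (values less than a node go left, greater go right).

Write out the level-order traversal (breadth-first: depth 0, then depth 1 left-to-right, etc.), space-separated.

Insert pug: tree is empty, so pug becomes the root.
Insert ape: ape < pug → go left. Place as left child of pug.
Insert cod: cod < pug → go left; cod > ape → go right. Place as right child of ape.
Insert yak: yak > pug → go right. Place as right child of pug.
Insert owl: owl < pug → go left; owl > ape → go right; owl > cod → go right. Place as right child of cod.
Insert elk: elk < pug → go left; elk > ape → go right; elk > cod → go right; elk < owl → go left. Place as left child of owl.
Insert koi: koi < pug → go left; koi > ape → go right; koi > cod → go right; koi < owl → go left; koi > elk → go right. Place as right child of elk.
Insert hog: hog < pug → go left; hog > ape → go right; hog > cod → go right; hog < owl → go left; hog > elk → go right; hog < koi → go left. Place as left child of koi.
Insert bat: bat < pug → go left; bat > ape → go right; bat < cod → go left. Place as left child of cod.
Insert emu: emu < pug → go left; emu > ape → go right; emu > cod → go right; emu < owl → go left; emu > elk → go right; emu < koi → go left; emu < hog → go left. Place as left child of hog.
Insert bee: bee < pug → go left; bee > ape → go right; bee < cod → go left; bee > bat → go right. Place as right child of bat.
Insert cat: cat < pug → go left; cat > ape → go right; cat < cod → go left; cat > bat → go right; cat > bee → go right. Place as right child of bee.

pug ape yak cod bat owl bee elk cat koi hog emu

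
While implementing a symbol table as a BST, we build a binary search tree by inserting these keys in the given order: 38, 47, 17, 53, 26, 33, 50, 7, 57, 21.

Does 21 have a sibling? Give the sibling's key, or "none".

33

Insert 38: tree is empty, so 38 becomes the root.
Insert 47: 47 > 38 → go right. Place as right child of 38.
Insert 17: 17 < 38 → go left. Place as left child of 38.
Insert 53: 53 > 38 → go right; 53 > 47 → go right. Place as right child of 47.
Insert 26: 26 < 38 → go left; 26 > 17 → go right. Place as right child of 17.
Insert 33: 33 < 38 → go left; 33 > 17 → go right; 33 > 26 → go right. Place as right child of 26.
Insert 50: 50 > 38 → go right; 50 > 47 → go right; 50 < 53 → go left. Place as left child of 53.
Insert 7: 7 < 38 → go left; 7 < 17 → go left. Place as left child of 17.
Insert 57: 57 > 38 → go right; 57 > 47 → go right; 57 > 53 → go right. Place as right child of 53.
Insert 21: 21 < 38 → go left; 21 > 17 → go right; 21 < 26 → go left. Place as left child of 26.

21's parent is 26; the other child of 26 is 33.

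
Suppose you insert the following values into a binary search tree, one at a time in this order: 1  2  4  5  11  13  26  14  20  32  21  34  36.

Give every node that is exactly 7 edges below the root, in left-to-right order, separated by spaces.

1: root
2: right child of 1 (depth 1)
4: right child of 2 (depth 2)
5: right child of 4 (depth 3)
11: right child of 5 (depth 4)
13: right child of 11 (depth 5)
26: right child of 13 (depth 6)
14: left child of 26 (depth 7)
20: right child of 14 (depth 8)
32: right child of 26 (depth 7)
21: right child of 20 (depth 9)
34: right child of 32 (depth 8)
36: right child of 34 (depth 9)

14 32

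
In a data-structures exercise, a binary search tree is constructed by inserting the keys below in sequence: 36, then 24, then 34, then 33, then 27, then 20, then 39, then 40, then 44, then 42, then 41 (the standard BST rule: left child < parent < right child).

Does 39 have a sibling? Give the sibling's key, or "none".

24

Insert 36: tree is empty, so 36 becomes the root.
Insert 24: 24 < 36 → go left. Place as left child of 36.
Insert 34: 34 < 36 → go left; 34 > 24 → go right. Place as right child of 24.
Insert 33: 33 < 36 → go left; 33 > 24 → go right; 33 < 34 → go left. Place as left child of 34.
Insert 27: 27 < 36 → go left; 27 > 24 → go right; 27 < 34 → go left; 27 < 33 → go left. Place as left child of 33.
Insert 20: 20 < 36 → go left; 20 < 24 → go left. Place as left child of 24.
Insert 39: 39 > 36 → go right. Place as right child of 36.
Insert 40: 40 > 36 → go right; 40 > 39 → go right. Place as right child of 39.
Insert 44: 44 > 36 → go right; 44 > 39 → go right; 44 > 40 → go right. Place as right child of 40.
Insert 42: 42 > 36 → go right; 42 > 39 → go right; 42 > 40 → go right; 42 < 44 → go left. Place as left child of 44.
Insert 41: 41 > 36 → go right; 41 > 39 → go right; 41 > 40 → go right; 41 < 44 → go left; 41 < 42 → go left. Place as left child of 42.

39's parent is 36; the other child of 36 is 24.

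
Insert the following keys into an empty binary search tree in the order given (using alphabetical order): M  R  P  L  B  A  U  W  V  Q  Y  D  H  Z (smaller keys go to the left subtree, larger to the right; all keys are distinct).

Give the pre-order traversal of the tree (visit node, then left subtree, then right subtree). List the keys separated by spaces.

M L B A D H R P Q U W V Y Z

Insert M: tree is empty, so M becomes the root.
Insert R: R > M → go right. Place as right child of M.
Insert P: P > M → go right; P < R → go left. Place as left child of R.
Insert L: L < M → go left. Place as left child of M.
Insert B: B < M → go left; B < L → go left. Place as left child of L.
Insert A: A < M → go left; A < L → go left; A < B → go left. Place as left child of B.
Insert U: U > M → go right; U > R → go right. Place as right child of R.
Insert W: W > M → go right; W > R → go right; W > U → go right. Place as right child of U.
Insert V: V > M → go right; V > R → go right; V > U → go right; V < W → go left. Place as left child of W.
Insert Q: Q > M → go right; Q < R → go left; Q > P → go right. Place as right child of P.
Insert Y: Y > M → go right; Y > R → go right; Y > U → go right; Y > W → go right. Place as right child of W.
Insert D: D < M → go left; D < L → go left; D > B → go right. Place as right child of B.
Insert H: H < M → go left; H < L → go left; H > B → go right; H > D → go right. Place as right child of D.
Insert Z: Z > M → go right; Z > R → go right; Z > U → go right; Z > W → go right; Z > Y → go right. Place as right child of Y.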